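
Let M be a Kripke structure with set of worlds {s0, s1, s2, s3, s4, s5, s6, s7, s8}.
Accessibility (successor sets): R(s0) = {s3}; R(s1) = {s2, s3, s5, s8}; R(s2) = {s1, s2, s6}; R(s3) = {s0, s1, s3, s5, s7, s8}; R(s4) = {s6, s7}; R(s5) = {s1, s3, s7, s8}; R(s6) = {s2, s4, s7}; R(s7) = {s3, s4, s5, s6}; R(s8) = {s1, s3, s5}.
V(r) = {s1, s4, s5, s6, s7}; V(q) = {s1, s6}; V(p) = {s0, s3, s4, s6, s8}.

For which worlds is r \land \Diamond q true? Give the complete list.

Recall that \Diamond ψ holds at a world iff ψ holds at some accessible world.
Let φ = r \land \Diamond q. Evaluate φ at each world:
  s0 (successors {s3}): φ is false.
  s1 (successors {s2, s3, s5, s8}): φ is false.
  s2 (successors {s1, s2, s6}): φ is false.
  s3 (successors {s0, s1, s3, s5, s7, s8}): φ is false.
  s4 (successors {s6, s7}): φ is true.
  s5 (successors {s1, s3, s7, s8}): φ is true.
  s6 (successors {s2, s4, s7}): φ is false.
  s7 (successors {s3, s4, s5, s6}): φ is true.
  s8 (successors {s1, s3, s5}): φ is false.
For instance, at s1:
  At s1: r is true, \Diamond q is false, so r \land \Diamond q is false.
    At s1: \Diamond q requires q at some successor in {s2, s3, s5, s8}.
      At s2: q is false.
      At s3: q is false.
      At s5: q is false.
      At s8: q is false.
    So \Diamond q is false at s1.
Satisfying worlds: {s4, s5, s7}

s4, s5, s7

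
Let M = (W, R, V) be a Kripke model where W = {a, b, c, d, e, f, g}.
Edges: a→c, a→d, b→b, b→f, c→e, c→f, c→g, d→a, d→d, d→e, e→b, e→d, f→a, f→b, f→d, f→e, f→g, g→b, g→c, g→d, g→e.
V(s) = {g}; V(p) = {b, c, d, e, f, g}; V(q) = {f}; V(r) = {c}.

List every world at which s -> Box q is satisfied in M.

Recall that Box ψ holds at a world iff ψ holds at every accessible world, and Dia ψ holds iff ψ holds at some accessible world.
Let φ = s -> Box q. Evaluate φ at each world:
  a (successors {c, d}): φ is true.
  b (successors {b, f}): φ is true.
  c (successors {e, f, g}): φ is true.
  d (successors {a, d, e}): φ is true.
  e (successors {b, d}): φ is true.
  f (successors {a, b, d, e, g}): φ is true.
  g (successors {b, c, d, e}): φ is false.
For instance, at e:
  At e: s is false, Box q is false, so s -> Box q is true.
    At e: Box q requires q at every successor {b, d}.
      q fails at b, so Box q is false at e.
Satisfying worlds: {a, b, c, d, e, f}

a, b, c, d, e, f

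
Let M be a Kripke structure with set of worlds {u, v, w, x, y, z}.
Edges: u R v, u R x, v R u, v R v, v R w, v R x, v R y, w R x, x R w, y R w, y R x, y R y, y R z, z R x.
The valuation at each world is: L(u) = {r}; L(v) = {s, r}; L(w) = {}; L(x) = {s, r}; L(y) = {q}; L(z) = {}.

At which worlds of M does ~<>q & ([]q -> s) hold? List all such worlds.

u, w, x, z

Let φ = ~<>q & ([]q -> s). Evaluate φ at each world:
  u (successors {v, x}): φ is true.
  v (successors {u, v, w, x, y}): φ is false.
  w (successors {x}): φ is true.
  x (successors {w}): φ is true.
  y (successors {w, x, y, z}): φ is false.
  z (successors {x}): φ is true.
For instance, at u:
  At u: ~<>q is true, []q -> s is true, so ~<>q & ([]q -> s) is true.
    At u: <>q is false, so ~<>q is true.
      At u: <>q requires q at some successor in {v, x}.
        At v: q is false.
        At x: q is false.
      So <>q is false at u.
    At u: []q is false, s is false, so []q -> s is true.
      At u: []q requires q at every successor {v, x}.
        q fails at v, so []q is false at u.
Satisfying worlds: {u, w, x, z}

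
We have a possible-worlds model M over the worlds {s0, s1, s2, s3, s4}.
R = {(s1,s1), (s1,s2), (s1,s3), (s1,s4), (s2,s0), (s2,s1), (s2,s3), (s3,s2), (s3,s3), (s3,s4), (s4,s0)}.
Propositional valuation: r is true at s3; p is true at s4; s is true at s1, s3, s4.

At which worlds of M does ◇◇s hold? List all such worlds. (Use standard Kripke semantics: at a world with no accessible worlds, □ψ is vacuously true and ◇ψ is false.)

Recall that ◇ψ holds at a world iff ψ holds at some accessible world.
Let φ = ◇◇s. Evaluate φ at each world:
  s0 (successors ∅): φ is false.
  s1 (successors {s1, s2, s3, s4}): φ is true.
  s2 (successors {s0, s1, s3}): φ is true.
  s3 (successors {s2, s3, s4}): φ is true.
  s4 (successors {s0}): φ is false.
For instance, at s2:
  At s2: ◇◇s requires ◇s at some successor in {s0, s1, s3}.
    ◇s holds at s1, so ◇◇s is true at s2.
      At s1: ◇s requires s at some successor in {s1, s2, s3, s4}.
        s holds at s1, so ◇s is true at s1.
Satisfying worlds: {s1, s2, s3}

s1, s2, s3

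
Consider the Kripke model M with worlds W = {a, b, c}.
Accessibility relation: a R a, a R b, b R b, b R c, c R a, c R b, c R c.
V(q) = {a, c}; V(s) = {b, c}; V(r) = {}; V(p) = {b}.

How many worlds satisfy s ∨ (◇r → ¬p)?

Let φ = s ∨ (◇r → ¬p). Evaluate φ at each world:
  a (successors {a, b}): φ is true.
  b (successors {b, c}): φ is true.
  c (successors {a, b, c}): φ is true.
For instance, at b:
  At b: s is true, ◇r → ¬p is true, so s ∨ (◇r → ¬p) is true.
    At b: ◇r is false, ¬p is false, so ◇r → ¬p is true.
      At b: ◇r requires r at some successor in {b, c}.
        At b: r is false.
        At c: r is false.
      So ◇r is false at b.
Satisfying worlds: {a, b, c}

3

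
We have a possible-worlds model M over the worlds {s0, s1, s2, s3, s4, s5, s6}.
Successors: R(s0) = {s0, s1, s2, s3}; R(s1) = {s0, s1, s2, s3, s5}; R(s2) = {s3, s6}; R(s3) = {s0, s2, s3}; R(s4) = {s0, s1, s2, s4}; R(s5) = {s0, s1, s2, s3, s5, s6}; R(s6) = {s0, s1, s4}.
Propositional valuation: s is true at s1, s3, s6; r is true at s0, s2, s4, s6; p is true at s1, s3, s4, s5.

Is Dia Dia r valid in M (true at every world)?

Let φ = Dia Dia r. Evaluate φ at each world:
  s0 (successors {s0, s1, s2, s3}): φ is true.
  s1 (successors {s0, s1, s2, s3, s5}): φ is true.
  s2 (successors {s3, s6}): φ is true.
  s3 (successors {s0, s2, s3}): φ is true.
  s4 (successors {s0, s1, s2, s4}): φ is true.
  s5 (successors {s0, s1, s2, s3, s5, s6}): φ is true.
  s6 (successors {s0, s1, s4}): φ is true.
For instance, at s1:
  At s1: Dia Dia r requires Dia r at some successor in {s0, s1, s2, s3, s5}.
    Dia r holds at s0, so Dia Dia r is true at s1.
      At s0: Dia r requires r at some successor in {s0, s1, s2, s3}.
        r holds at s0, so Dia r is true at s0.

Yes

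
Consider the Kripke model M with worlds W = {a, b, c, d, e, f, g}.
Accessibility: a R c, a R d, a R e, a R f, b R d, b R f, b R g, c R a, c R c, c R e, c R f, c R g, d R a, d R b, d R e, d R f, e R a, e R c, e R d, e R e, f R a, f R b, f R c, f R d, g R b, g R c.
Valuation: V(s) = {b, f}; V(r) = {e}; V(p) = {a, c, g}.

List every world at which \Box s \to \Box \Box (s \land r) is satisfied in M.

a, b, c, d, e, f, g

Recall that \Box ψ holds at a world iff ψ holds at every accessible world, and \Diamond ψ holds iff ψ holds at some accessible world.
Let φ = \Box s \to \Box \Box (s \land r). Evaluate φ at each world:
  a (successors {c, d, e, f}): φ is true.
  b (successors {d, f, g}): φ is true.
  c (successors {a, c, e, f, g}): φ is true.
  d (successors {a, b, e, f}): φ is true.
  e (successors {a, c, d, e}): φ is true.
  f (successors {a, b, c, d}): φ is true.
  g (successors {b, c}): φ is true.
For instance, at d:
  At d: \Box s is false, \Box \Box (s \land r) is false, so \Box s \to \Box \Box (s \land r) is true.
    At d: \Box s requires s at every successor {a, b, e, f}.
      s fails at a, so \Box s is false at d.
    At d: \Box \Box (s \land r) requires \Box (s \land r) at every successor {a, b, e, f}.
      \Box (s \land r) fails at a, so \Box \Box (s \land r) is false at d.
Satisfying worlds: {a, b, c, d, e, f, g}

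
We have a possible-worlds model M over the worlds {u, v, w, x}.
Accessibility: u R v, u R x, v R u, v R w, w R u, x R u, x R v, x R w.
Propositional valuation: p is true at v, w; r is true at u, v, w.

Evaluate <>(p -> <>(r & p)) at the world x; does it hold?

At x: <>(p -> <>(r & p)) requires p -> <>(r & p) at some successor in {u, v, w}.
  p -> <>(r & p) holds at u, so <>(p -> <>(r & p)) is true at x.
    At u: p is false, <>(r & p) is true, so p -> <>(r & p) is true.
      At u: <>(r & p) requires r & p at some successor in {v, x}.
        r & p holds at v, so <>(r & p) is true at u.

Yes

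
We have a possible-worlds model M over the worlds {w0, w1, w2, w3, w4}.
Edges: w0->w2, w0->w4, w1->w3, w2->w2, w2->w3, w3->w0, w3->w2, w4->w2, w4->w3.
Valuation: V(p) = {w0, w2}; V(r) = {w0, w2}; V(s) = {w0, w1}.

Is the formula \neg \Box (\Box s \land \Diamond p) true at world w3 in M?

Yes

At w3: \Box (\Box s \land \Diamond p) is false, so \neg \Box (\Box s \land \Diamond p) is true.
  At w3: \Box (\Box s \land \Diamond p) requires \Box s \land \Diamond p at every successor {w0, w2}.
    \Box s \land \Diamond p fails at w0, so \Box (\Box s \land \Diamond p) is false at w3.
      At w0: \Box s is false, \Diamond p is true, so \Box s \land \Diamond p is false.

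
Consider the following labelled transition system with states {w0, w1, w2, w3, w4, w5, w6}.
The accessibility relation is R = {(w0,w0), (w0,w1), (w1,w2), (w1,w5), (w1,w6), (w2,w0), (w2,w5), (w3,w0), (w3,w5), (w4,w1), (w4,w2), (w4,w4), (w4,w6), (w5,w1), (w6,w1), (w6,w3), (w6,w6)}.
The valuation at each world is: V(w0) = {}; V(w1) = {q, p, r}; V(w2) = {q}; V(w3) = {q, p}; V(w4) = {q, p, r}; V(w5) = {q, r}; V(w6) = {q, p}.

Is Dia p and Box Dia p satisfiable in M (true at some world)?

Yes

Let φ = Dia p and Box Dia p. Evaluate φ at each world:
  w0 (successors {w0, w1}): φ is true.
  w1 (successors {w2, w5, w6}): φ is false.
  w2 (successors {w0, w5}): φ is false.
  w3 (successors {w0, w5}): φ is false.
  w4 (successors {w1, w2, w4, w6}): φ is false.
  w5 (successors {w1}): φ is true.
  w6 (successors {w1, w3, w6}): φ is false.
Detail at w0 (witness):
  At w0: Dia p is true, Box Dia p is true, so Dia p and Box Dia p is true.
    At w0: Dia p requires p at some successor in {w0, w1}.
      p holds at w1, so Dia p is true at w0.
    At w0: Box Dia p requires Dia p at every successor {w0, w1}.
      At w0: Dia p is true.
      At w1: Dia p is true.
    So Box Dia p is true at w0.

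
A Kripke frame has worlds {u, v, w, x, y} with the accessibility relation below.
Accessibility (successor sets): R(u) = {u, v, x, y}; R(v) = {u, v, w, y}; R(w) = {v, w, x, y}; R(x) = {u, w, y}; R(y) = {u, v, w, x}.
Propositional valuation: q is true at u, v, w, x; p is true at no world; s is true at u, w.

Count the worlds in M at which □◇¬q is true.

1

Recall that □ψ holds at a world iff ψ holds at every accessible world, and ◇ψ holds iff ψ holds at some accessible world.
Let φ = □◇¬q. Evaluate φ at each world:
  u (successors {u, v, x, y}): φ is false.
  v (successors {u, v, w, y}): φ is false.
  w (successors {v, w, x, y}): φ is false.
  x (successors {u, w, y}): φ is false.
  y (successors {u, v, w, x}): φ is true.
For instance, at x:
  At x: □◇¬q requires ◇¬q at every successor {u, w, y}.
    ◇¬q fails at y, so □◇¬q is false at x.
      At y: ◇¬q requires ¬q at some successor in {u, v, w, x}.
        At u: ¬q is false.
        At v: ¬q is false.
        At w: ¬q is false.
        At x: ¬q is false.
      So ◇¬q is false at y.
Satisfying worlds: {y}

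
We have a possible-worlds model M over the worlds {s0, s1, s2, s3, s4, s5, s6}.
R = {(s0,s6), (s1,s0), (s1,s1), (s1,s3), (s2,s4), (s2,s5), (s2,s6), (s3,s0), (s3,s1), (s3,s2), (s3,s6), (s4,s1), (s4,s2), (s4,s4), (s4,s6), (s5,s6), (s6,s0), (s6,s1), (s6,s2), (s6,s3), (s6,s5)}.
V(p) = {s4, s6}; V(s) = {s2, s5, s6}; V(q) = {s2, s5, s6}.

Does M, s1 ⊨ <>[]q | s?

Yes

At s1: <>[]q is true, s is false, so <>[]q | s is true.
  At s1: <>[]q requires []q at some successor in {s0, s1, s3}.
    []q holds at s0, so <>[]q is true at s1.
      At s0: []q requires q at every successor {s6}.
        At s6: q is true.
      So []q is true at s0.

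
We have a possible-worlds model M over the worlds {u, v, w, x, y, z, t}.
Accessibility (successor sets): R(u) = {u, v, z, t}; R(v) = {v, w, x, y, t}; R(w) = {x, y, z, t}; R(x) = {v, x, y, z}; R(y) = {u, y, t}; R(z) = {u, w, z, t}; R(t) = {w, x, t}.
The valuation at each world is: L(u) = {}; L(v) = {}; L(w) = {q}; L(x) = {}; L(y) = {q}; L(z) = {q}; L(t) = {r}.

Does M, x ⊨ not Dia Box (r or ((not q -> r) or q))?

Yes

Recall that Box ψ holds at a world iff ψ holds at every accessible world, and Dia ψ holds iff ψ holds at some accessible world.
At x: Dia Box (r or ((not q -> r) or q)) is false, so not Dia Box (r or ((not q -> r) or q)) is true.
  At x: Dia Box (r or ((not q -> r) or q)) requires Box (r or ((not q -> r) or q)) at some successor in {v, x, y, z}.
    At v: Box (r or ((not q -> r) or q)) is false.
    At x: Box (r or ((not q -> r) or q)) is false.
    At y: Box (r or ((not q -> r) or q)) is false.
    At z: Box (r or ((not q -> r) or q)) is false.
  So Dia Box (r or ((not q -> r) or q)) is false at x.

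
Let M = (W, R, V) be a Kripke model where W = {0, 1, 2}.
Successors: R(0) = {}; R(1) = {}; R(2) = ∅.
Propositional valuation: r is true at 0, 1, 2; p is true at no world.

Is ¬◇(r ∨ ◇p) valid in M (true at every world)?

Yes

Recall that ◇ψ holds at a world iff ψ holds at some accessible world.
Let φ = ¬◇(r ∨ ◇p). Evaluate φ at each world:
  0 (successors ∅): φ is true.
  1 (successors ∅): φ is true.
  2 (successors ∅): φ is true.
For instance, at 1:
  At 1: ◇(r ∨ ◇p) is false, so ¬◇(r ∨ ◇p) is true.
    At 1: no accessible worlds, so ◇(r ∨ ◇p) is false.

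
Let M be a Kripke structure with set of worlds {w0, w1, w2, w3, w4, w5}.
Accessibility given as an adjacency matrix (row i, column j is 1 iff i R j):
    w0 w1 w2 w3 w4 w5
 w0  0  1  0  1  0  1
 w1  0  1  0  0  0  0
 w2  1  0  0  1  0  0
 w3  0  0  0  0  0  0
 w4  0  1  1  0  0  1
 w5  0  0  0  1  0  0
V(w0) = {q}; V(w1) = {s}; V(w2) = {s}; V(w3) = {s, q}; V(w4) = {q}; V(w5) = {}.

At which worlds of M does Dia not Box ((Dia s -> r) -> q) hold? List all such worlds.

none

Recall that Box ψ holds at a world iff ψ holds at every accessible world, and Dia ψ holds iff ψ holds at some accessible world.
Let φ = Dia not Box ((Dia s -> r) -> q). Evaluate φ at each world:
  w0 (successors {w1, w3, w5}): φ is false.
  w1 (successors {w1}): φ is false.
  w2 (successors {w0, w3}): φ is false.
  w3 (successors ∅): φ is false.
  w4 (successors {w1, w2, w5}): φ is false.
  w5 (successors {w3}): φ is false.
For instance, at w4:
  At w4: Dia not Box ((Dia s -> r) -> q) requires not Box ((Dia s -> r) -> q) at some successor in {w1, w2, w5}.
    At w1: not Box ((Dia s -> r) -> q) is false.
    At w2: not Box ((Dia s -> r) -> q) is false.
    At w5: not Box ((Dia s -> r) -> q) is false.
  So Dia not Box ((Dia s -> r) -> q) is false at w4.
Satisfying worlds: none.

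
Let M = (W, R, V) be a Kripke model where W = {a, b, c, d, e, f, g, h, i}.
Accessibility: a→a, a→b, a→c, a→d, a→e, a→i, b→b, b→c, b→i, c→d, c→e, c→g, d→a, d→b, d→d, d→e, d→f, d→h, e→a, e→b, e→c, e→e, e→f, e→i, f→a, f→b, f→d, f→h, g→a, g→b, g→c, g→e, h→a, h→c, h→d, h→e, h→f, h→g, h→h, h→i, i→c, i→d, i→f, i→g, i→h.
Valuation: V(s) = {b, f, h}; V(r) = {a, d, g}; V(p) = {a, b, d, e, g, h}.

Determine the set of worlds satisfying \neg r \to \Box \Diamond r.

Let φ = \neg r \to \Box \Diamond r. Evaluate φ at each world:
  a (successors {a, b, c, d, e, i}): φ is true.
  b (successors {b, c, i}): φ is false.
  c (successors {d, e, g}): φ is true.
  d (successors {a, b, d, e, f, h}): φ is true.
  e (successors {a, b, c, e, f, i}): φ is false.
  f (successors {a, b, d, h}): φ is false.
  g (successors {a, b, c, e}): φ is true.
  h (successors {a, c, d, e, f, g, h, i}): φ is true.
  i (successors {c, d, f, g, h}): φ is true.
For instance, at g:
  At g: \neg r is false, \Box \Diamond r is false, so \neg r \to \Box \Diamond r is true.
    At g: \Box \Diamond r requires \Diamond r at every successor {a, b, c, e}.
      \Diamond r fails at b, so \Box \Diamond r is false at g.
Satisfying worlds: {a, c, d, g, h, i}

a, c, d, g, h, i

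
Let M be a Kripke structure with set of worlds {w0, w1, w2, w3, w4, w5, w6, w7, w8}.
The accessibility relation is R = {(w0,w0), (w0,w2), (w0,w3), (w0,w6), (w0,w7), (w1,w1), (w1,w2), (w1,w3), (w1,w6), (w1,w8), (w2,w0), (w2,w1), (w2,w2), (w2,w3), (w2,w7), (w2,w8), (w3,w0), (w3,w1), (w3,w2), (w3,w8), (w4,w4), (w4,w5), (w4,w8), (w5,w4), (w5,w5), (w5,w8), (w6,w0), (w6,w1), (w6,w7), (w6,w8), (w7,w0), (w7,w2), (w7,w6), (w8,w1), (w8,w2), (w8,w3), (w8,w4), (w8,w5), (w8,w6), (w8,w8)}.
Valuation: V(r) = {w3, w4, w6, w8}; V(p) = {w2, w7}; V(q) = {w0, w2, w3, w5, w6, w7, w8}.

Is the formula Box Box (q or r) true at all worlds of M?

Let φ = Box Box (q or r). Evaluate φ at each world:
  w0 (successors {w0, w2, w3, w6, w7}): φ is false.
  w1 (successors {w1, w2, w3, w6, w8}): φ is false.
  w2 (successors {w0, w1, w2, w3, w7, w8}): φ is false.
  w3 (successors {w0, w1, w2, w8}): φ is false.
  w4 (successors {w4, w5, w8}): φ is false.
  w5 (successors {w4, w5, w8}): φ is false.
  w6 (successors {w0, w1, w7, w8}): φ is false.
  w7 (successors {w0, w2, w6}): φ is false.
  w8 (successors {w1, w2, w3, w4, w5, w6, w8}): φ is false.
Detail at w0 (counterexample):
  At w0: Box Box (q or r) requires Box (q or r) at every successor {w0, w2, w3, w6, w7}.
    Box (q or r) fails at w2, so Box Box (q or r) is false at w0.
      At w2: Box (q or r) requires q or r at every successor {w0, w1, w2, w3, w7, w8}.
        q or r fails at w1, so Box (q or r) is false at w2.

No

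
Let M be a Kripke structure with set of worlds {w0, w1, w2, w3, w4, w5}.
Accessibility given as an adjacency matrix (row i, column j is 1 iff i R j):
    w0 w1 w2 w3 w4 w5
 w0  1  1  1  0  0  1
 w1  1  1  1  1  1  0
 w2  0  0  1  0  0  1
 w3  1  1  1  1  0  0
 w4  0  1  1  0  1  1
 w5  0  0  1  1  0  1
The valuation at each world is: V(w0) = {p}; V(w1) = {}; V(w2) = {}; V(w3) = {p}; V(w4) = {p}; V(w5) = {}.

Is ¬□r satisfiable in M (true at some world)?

Yes

Let φ = ¬□r. Evaluate φ at each world:
  w0 (successors {w0, w1, w2, w5}): φ is true.
  w1 (successors {w0, w1, w2, w3, w4}): φ is true.
  w2 (successors {w2, w5}): φ is true.
  w3 (successors {w0, w1, w2, w3}): φ is true.
  w4 (successors {w1, w2, w4, w5}): φ is true.
  w5 (successors {w2, w3, w5}): φ is true.
Detail at w0 (witness):
  At w0: □r is false, so ¬□r is true.
    At w0: □r requires r at every successor {w0, w1, w2, w5}.
      r fails at w0, so □r is false at w0.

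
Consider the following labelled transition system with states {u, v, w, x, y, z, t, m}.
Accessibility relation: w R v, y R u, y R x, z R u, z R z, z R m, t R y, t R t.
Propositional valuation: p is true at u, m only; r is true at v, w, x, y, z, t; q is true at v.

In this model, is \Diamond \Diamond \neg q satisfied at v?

No

At v: no accessible worlds, so \Diamond \Diamond \neg q is false.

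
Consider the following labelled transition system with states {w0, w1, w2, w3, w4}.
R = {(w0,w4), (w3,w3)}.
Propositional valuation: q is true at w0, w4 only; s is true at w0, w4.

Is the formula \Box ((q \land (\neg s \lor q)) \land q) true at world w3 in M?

No

At w3: \Box ((q \land (\neg s \lor q)) \land q) requires (q \land (\neg s \lor q)) \land q at every successor {w3}.
  (q \land (\neg s \lor q)) \land q fails at w3, so \Box ((q \land (\neg s \lor q)) \land q) is false at w3.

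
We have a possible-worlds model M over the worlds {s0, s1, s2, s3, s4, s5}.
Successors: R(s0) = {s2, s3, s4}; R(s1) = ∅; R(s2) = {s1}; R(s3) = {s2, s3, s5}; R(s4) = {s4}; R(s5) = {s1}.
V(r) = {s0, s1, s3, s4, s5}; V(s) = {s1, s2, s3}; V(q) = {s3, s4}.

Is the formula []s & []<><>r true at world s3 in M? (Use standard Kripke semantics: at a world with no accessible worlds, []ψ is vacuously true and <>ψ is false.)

Recall that []ψ holds at a world iff ψ holds at every accessible world, and <>ψ holds iff ψ holds at some accessible world.
At s3: []s is false, []<><>r is false, so []s & []<><>r is false.
  At s3: []s requires s at every successor {s2, s3, s5}.
    s fails at s5, so []s is false at s3.
  At s3: []<><>r requires <><>r at every successor {s2, s3, s5}.
    <><>r fails at s2, so []<><>r is false at s3.
      At s2: <><>r requires <>r at some successor in {s1}.
        At s1: <>r is false.
      So <><>r is false at s2.

No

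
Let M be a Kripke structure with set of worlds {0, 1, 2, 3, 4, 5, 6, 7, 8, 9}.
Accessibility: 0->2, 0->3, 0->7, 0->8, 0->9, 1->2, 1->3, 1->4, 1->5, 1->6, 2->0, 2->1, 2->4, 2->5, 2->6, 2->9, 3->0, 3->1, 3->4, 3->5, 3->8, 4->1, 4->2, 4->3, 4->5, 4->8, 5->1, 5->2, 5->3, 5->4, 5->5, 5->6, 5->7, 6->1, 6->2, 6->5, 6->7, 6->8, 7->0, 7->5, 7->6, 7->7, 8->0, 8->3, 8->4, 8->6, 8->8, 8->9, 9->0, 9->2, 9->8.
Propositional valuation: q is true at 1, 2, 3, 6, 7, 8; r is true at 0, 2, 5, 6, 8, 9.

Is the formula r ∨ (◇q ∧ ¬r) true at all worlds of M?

Let φ = r ∨ (◇q ∧ ¬r). Evaluate φ at each world:
  0 (successors {2, 3, 7, 8, 9}): φ is true.
  1 (successors {2, 3, 4, 5, 6}): φ is true.
  2 (successors {0, 1, 4, 5, 6, 9}): φ is true.
  3 (successors {0, 1, 4, 5, 8}): φ is true.
  4 (successors {1, 2, 3, 5, 8}): φ is true.
  5 (successors {1, 2, 3, 4, 5, 6, 7}): φ is true.
  6 (successors {1, 2, 5, 7, 8}): φ is true.
  7 (successors {0, 5, 6, 7}): φ is true.
  8 (successors {0, 3, 4, 6, 8, 9}): φ is true.
  9 (successors {0, 2, 8}): φ is true.
For instance, at 4:
  At 4: r is false, ◇q ∧ ¬r is true, so r ∨ (◇q ∧ ¬r) is true.
    At 4: ◇q is true, ¬r is true, so ◇q ∧ ¬r is true.
      At 4: ◇q requires q at some successor in {1, 2, 3, 5, 8}.
        q holds at 1, so ◇q is true at 4.

Yes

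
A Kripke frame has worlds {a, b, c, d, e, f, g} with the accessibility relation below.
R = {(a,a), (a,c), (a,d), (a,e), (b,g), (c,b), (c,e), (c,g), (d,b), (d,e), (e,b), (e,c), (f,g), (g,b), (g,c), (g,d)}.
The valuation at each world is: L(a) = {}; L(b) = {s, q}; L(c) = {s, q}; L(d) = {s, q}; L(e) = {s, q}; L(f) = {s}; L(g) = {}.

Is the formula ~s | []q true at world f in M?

Recall that []ψ holds at a world iff ψ holds at every accessible world, and <>ψ holds iff ψ holds at some accessible world.
At f: ~s is false, []q is false, so ~s | []q is false.
  At f: []q requires q at every successor {g}.
    q fails at g, so []q is false at f.

No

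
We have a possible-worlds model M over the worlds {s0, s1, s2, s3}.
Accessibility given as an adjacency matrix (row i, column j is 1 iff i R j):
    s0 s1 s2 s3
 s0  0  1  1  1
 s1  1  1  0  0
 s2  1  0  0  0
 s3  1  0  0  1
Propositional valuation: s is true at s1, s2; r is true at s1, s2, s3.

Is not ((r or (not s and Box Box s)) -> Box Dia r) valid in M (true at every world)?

No

Let φ = not ((r or (not s and Box Box s)) -> Box Dia r). Evaluate φ at each world:
  s0 (successors {s1, s2, s3}): φ is false.
  s1 (successors {s0, s1}): φ is false.
  s2 (successors {s0}): φ is false.
  s3 (successors {s0, s3}): φ is false.
Detail at s0 (counterexample):
  At s0: (r or (not s and Box Box s)) -> Box Dia r is true, so not ((r or (not s and Box Box s)) -> Box Dia r) is false.
    At s0: r or (not s and Box Box s) is false, Box Dia r is false, so (r or (not s and Box Box s)) -> Box Dia r is true.
      At s0: r is false, not s and Box Box s is false, so r or (not s and Box Box s) is false.
      At s0: Box Dia r requires Dia r at every successor {s1, s2, s3}.
        Dia r fails at s2, so Box Dia r is false at s0.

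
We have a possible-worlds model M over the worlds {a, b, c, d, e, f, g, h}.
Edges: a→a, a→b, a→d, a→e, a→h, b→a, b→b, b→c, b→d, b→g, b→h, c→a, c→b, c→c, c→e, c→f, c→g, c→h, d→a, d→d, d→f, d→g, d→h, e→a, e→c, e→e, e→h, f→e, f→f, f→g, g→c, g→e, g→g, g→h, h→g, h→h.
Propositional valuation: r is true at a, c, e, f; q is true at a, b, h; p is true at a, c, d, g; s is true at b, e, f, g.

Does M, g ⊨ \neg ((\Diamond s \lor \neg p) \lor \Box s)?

No

At g: (\Diamond s \lor \neg p) \lor \Box s is true, so \neg ((\Diamond s \lor \neg p) \lor \Box s) is false.
  At g: \Diamond s \lor \neg p is true, \Box s is false, so (\Diamond s \lor \neg p) \lor \Box s is true.
    At g: \Diamond s is true, \neg p is false, so \Diamond s \lor \neg p is true.
      At g: \Diamond s requires s at some successor in {c, e, g, h}.
        s holds at e, so \Diamond s is true at g.
    At g: \Box s requires s at every successor {c, e, g, h}.
      s fails at c, so \Box s is false at g.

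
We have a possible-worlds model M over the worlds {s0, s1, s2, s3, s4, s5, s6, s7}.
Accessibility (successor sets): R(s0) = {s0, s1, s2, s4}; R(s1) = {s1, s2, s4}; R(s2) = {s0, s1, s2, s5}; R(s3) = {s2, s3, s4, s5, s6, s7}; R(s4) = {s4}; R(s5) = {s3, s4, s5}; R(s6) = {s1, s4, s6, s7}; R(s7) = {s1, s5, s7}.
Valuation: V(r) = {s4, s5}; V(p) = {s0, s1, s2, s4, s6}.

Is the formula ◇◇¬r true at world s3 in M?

At s3: ◇◇¬r requires ◇¬r at some successor in {s2, s3, s4, s5, s6, s7}.
  ◇¬r holds at s2, so ◇◇¬r is true at s3.
    At s2: ◇¬r requires ¬r at some successor in {s0, s1, s2, s5}.
      ¬r holds at s0, so ◇¬r is true at s2.

Yes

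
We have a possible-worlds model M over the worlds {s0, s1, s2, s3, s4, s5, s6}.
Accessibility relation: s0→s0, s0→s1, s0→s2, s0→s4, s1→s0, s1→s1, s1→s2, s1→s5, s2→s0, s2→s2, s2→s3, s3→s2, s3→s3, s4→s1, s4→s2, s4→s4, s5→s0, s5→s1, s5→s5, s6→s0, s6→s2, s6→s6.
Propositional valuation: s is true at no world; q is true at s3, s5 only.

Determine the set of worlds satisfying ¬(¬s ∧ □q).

Let φ = ¬(¬s ∧ □q). Evaluate φ at each world:
  s0 (successors {s0, s1, s2, s4}): φ is true.
  s1 (successors {s0, s1, s2, s5}): φ is true.
  s2 (successors {s0, s2, s3}): φ is true.
  s3 (successors {s2, s3}): φ is true.
  s4 (successors {s1, s2, s4}): φ is true.
  s5 (successors {s0, s1, s5}): φ is true.
  s6 (successors {s0, s2, s6}): φ is true.
For instance, at s4:
  At s4: ¬s ∧ □q is false, so ¬(¬s ∧ □q) is true.
    At s4: ¬s is true, □q is false, so ¬s ∧ □q is false.
      At s4: □q requires q at every successor {s1, s2, s4}.
        q fails at s1, so □q is false at s4.
Satisfying worlds: {s0, s1, s2, s3, s4, s5, s6}

s0, s1, s2, s3, s4, s5, s6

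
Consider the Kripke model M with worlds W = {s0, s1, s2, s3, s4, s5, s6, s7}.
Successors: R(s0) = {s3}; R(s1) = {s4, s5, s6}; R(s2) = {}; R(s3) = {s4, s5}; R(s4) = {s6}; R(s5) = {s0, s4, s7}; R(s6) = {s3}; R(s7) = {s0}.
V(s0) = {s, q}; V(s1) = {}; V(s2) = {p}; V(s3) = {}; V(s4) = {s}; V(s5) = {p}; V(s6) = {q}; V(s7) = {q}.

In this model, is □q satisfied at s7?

Yes

At s7: □q requires q at every successor {s0}.
  At s0: q is true.
So □q is true at s7.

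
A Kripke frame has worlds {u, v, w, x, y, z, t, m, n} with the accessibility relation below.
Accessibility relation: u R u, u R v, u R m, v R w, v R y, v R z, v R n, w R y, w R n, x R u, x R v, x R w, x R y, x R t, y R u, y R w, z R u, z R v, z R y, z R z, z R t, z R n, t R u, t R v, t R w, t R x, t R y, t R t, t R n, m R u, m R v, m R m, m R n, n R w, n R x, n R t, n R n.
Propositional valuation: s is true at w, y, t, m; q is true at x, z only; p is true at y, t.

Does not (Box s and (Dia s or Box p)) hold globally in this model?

Let φ = not (Box s and (Dia s or Box p)). Evaluate φ at each world:
  u (successors {u, v, m}): φ is true.
  v (successors {w, y, z, n}): φ is true.
  w (successors {y, n}): φ is true.
  x (successors {u, v, w, y, t}): φ is true.
  y (successors {u, w}): φ is true.
  z (successors {u, v, y, z, t, n}): φ is true.
  t (successors {u, v, w, x, y, t, n}): φ is true.
  m (successors {u, v, m, n}): φ is true.
  n (successors {w, x, t, n}): φ is true.
For instance, at v:
  At v: Box s and (Dia s or Box p) is false, so not (Box s and (Dia s or Box p)) is true.
    At v: Box s is false, Dia s or Box p is true, so Box s and (Dia s or Box p) is false.
      At v: Box s requires s at every successor {w, y, z, n}.
        s fails at z, so Box s is false at v.
      At v: Dia s is true, Box p is false, so Dia s or Box p is true.

Yes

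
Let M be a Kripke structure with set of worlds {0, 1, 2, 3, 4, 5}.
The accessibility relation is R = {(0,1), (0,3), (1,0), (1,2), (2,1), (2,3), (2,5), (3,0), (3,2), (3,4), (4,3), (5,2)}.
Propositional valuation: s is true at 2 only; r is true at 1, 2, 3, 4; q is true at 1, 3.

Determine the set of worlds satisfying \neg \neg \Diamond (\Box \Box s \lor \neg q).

1, 2, 3, 5

Let φ = \neg \neg \Diamond (\Box \Box s \lor \neg q). Evaluate φ at each world:
  0 (successors {1, 3}): φ is false.
  1 (successors {0, 2}): φ is true.
  2 (successors {1, 3, 5}): φ is true.
  3 (successors {0, 2, 4}): φ is true.
  4 (successors {3}): φ is false.
  5 (successors {2}): φ is true.
For instance, at 1:
  At 1: \neg \Diamond (\Box \Box s \lor \neg q) is false, so \neg \neg \Diamond (\Box \Box s \lor \neg q) is true.
    At 1: \Diamond (\Box \Box s \lor \neg q) is true, so \neg \Diamond (\Box \Box s \lor \neg q) is false.
      At 1: \Diamond (\Box \Box s \lor \neg q) requires \Box \Box s \lor \neg q at some successor in {0, 2}.
        \Box \Box s \lor \neg q holds at 0, so \Diamond (\Box \Box s \lor \neg q) is true at 1.
Satisfying worlds: {1, 2, 3, 5}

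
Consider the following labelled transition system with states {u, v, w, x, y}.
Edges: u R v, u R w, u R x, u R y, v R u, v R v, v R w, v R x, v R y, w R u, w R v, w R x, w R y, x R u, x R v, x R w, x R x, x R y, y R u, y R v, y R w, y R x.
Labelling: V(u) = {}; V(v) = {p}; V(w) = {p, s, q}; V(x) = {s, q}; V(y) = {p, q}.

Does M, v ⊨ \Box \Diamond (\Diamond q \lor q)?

At v: \Box \Diamond (\Diamond q \lor q) requires \Diamond (\Diamond q \lor q) at every successor {u, v, w, x, y}.
  At u: \Diamond (\Diamond q \lor q) is true.
  At v: \Diamond (\Diamond q \lor q) is true.
  At w: \Diamond (\Diamond q \lor q) is true.
  At x: \Diamond (\Diamond q \lor q) is true.
  At y: \Diamond (\Diamond q \lor q) is true.
So \Box \Diamond (\Diamond q \lor q) is true at v.

Yes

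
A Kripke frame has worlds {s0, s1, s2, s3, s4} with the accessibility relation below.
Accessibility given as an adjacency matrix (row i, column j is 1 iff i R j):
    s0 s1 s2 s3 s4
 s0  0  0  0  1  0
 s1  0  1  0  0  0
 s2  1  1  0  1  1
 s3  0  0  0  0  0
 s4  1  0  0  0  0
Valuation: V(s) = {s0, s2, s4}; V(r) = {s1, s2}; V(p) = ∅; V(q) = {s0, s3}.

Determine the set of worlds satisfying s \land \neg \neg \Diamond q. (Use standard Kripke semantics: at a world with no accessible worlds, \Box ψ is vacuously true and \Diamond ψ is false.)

Recall that \Diamond ψ holds at a world iff ψ holds at some accessible world.
Let φ = s \land \neg \neg \Diamond q. Evaluate φ at each world:
  s0 (successors {s3}): φ is true.
  s1 (successors {s1}): φ is false.
  s2 (successors {s0, s1, s3, s4}): φ is true.
  s3 (successors ∅): φ is false.
  s4 (successors {s0}): φ is true.
For instance, at s4:
  At s4: s is true, \neg \neg \Diamond q is true, so s \land \neg \neg \Diamond q is true.
    At s4: \neg \Diamond q is false, so \neg \neg \Diamond q is true.
      At s4: \Diamond q is true, so \neg \Diamond q is false.
Satisfying worlds: {s0, s2, s4}

s0, s2, s4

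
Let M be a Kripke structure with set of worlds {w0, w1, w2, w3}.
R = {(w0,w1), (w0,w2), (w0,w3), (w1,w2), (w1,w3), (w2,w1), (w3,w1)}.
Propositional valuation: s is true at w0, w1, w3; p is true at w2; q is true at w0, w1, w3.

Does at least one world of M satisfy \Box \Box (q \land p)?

Recall that \Box ψ holds at a world iff ψ holds at every accessible world, and \Diamond ψ holds iff ψ holds at some accessible world.
Let φ = \Box \Box (q \land p). Evaluate φ at each world:
  w0 (successors {w1, w2, w3}): φ is false.
  w1 (successors {w2, w3}): φ is false.
  w2 (successors {w1}): φ is false.
  w3 (successors {w1}): φ is false.
For instance, at w1:
  At w1: \Box \Box (q \land p) requires \Box (q \land p) at every successor {w2, w3}.
    \Box (q \land p) fails at w2, so \Box \Box (q \land p) is false at w1.
      At w2: \Box (q \land p) requires q \land p at every successor {w1}.
        q \land p fails at w1, so \Box (q \land p) is false at w2.

No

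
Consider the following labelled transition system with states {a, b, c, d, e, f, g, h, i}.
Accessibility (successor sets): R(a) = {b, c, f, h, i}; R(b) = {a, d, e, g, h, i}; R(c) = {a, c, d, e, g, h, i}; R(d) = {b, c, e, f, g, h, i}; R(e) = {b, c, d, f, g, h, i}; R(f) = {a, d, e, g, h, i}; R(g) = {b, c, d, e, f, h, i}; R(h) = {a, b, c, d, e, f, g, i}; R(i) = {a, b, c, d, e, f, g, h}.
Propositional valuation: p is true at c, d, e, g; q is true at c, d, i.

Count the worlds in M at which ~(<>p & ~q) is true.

Let φ = ~(<>p & ~q). Evaluate φ at each world:
  a (successors {b, c, f, h, i}): φ is false.
  b (successors {a, d, e, g, h, i}): φ is false.
  c (successors {a, c, d, e, g, h, i}): φ is true.
  d (successors {b, c, e, f, g, h, i}): φ is true.
  e (successors {b, c, d, f, g, h, i}): φ is false.
  f (successors {a, d, e, g, h, i}): φ is false.
  g (successors {b, c, d, e, f, h, i}): φ is false.
  h (successors {a, b, c, d, e, f, g, i}): φ is false.
  i (successors {a, b, c, d, e, f, g, h}): φ is true.
For instance, at d:
  At d: <>p & ~q is false, so ~(<>p & ~q) is true.
    At d: <>p is true, ~q is false, so <>p & ~q is false.
      At d: <>p requires p at some successor in {b, c, e, f, g, h, i}.
        p holds at c, so <>p is true at d.
Satisfying worlds: {c, d, i}

3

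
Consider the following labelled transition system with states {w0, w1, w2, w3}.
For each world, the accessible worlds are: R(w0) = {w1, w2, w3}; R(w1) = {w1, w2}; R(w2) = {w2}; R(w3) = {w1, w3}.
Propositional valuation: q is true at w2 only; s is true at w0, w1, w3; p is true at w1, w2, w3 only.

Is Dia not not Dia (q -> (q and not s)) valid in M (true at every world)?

Let φ = Dia not not Dia (q -> (q and not s)). Evaluate φ at each world:
  w0 (successors {w1, w2, w3}): φ is true.
  w1 (successors {w1, w2}): φ is true.
  w2 (successors {w2}): φ is true.
  w3 (successors {w1, w3}): φ is true.
For instance, at w1:
  At w1: Dia not not Dia (q -> (q and not s)) requires not not Dia (q -> (q and not s)) at some successor in {w1, w2}.
    not not Dia (q -> (q and not s)) holds at w1, so Dia not not Dia (q -> (q and not s)) is true at w1.
      At w1: not Dia (q -> (q and not s)) is false, so not not Dia (q -> (q and not s)) is true.

Yes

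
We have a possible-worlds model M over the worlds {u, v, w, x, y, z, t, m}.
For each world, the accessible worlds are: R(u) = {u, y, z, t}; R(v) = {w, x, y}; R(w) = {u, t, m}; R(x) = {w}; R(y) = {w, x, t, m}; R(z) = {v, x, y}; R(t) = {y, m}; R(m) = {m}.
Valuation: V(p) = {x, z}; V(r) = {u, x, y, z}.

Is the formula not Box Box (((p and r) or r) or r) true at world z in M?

Recall that Box ψ holds at a world iff ψ holds at every accessible world, and Dia ψ holds iff ψ holds at some accessible world.
At z: Box Box (((p and r) or r) or r) is false, so not Box Box (((p and r) or r) or r) is true.
  At z: Box Box (((p and r) or r) or r) requires Box (((p and r) or r) or r) at every successor {v, x, y}.
    Box (((p and r) or r) or r) fails at v, so Box Box (((p and r) or r) or r) is false at z.
      At v: Box (((p and r) or r) or r) requires ((p and r) or r) or r at every successor {w, x, y}.
        ((p and r) or r) or r fails at w, so Box (((p and r) or r) or r) is false at v.

Yes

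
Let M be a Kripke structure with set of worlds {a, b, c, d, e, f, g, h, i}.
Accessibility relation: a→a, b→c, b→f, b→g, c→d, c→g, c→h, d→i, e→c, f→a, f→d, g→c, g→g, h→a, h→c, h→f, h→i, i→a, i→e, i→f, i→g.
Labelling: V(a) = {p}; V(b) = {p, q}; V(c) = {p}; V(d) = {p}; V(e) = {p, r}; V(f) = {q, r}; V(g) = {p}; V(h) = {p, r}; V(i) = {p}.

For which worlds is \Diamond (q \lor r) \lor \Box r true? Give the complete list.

b, c, h, i

Let φ = \Diamond (q \lor r) \lor \Box r. Evaluate φ at each world:
  a (successors {a}): φ is false.
  b (successors {c, f, g}): φ is true.
  c (successors {d, g, h}): φ is true.
  d (successors {i}): φ is false.
  e (successors {c}): φ is false.
  f (successors {a, d}): φ is false.
  g (successors {c, g}): φ is false.
  h (successors {a, c, f, i}): φ is true.
  i (successors {a, e, f, g}): φ is true.
For instance, at e:
  At e: \Diamond (q \lor r) is false, \Box r is false, so \Diamond (q \lor r) \lor \Box r is false.
    At e: \Diamond (q \lor r) requires q \lor r at some successor in {c}.
      At c: q \lor r is false.
    So \Diamond (q \lor r) is false at e.
    At e: \Box r requires r at every successor {c}.
      r fails at c, so \Box r is false at e.
Satisfying worlds: {b, c, h, i}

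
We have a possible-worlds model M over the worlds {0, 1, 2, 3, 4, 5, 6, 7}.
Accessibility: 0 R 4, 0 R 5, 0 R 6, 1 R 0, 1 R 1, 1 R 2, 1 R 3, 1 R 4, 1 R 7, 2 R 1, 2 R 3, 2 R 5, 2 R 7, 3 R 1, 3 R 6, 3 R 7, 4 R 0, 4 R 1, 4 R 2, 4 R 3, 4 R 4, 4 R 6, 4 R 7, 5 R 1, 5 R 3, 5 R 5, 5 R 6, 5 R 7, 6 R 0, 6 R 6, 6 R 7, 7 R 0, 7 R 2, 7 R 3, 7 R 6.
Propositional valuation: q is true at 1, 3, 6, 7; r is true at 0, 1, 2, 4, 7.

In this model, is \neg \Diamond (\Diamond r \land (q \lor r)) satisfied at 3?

No

At 3: \Diamond (\Diamond r \land (q \lor r)) is true, so \neg \Diamond (\Diamond r \land (q \lor r)) is false.
  At 3: \Diamond (\Diamond r \land (q \lor r)) requires \Diamond r \land (q \lor r) at some successor in {1, 6, 7}.
    \Diamond r \land (q \lor r) holds at 1, so \Diamond (\Diamond r \land (q \lor r)) is true at 3.
      At 1: \Diamond r is true, q \lor r is true, so \Diamond r \land (q \lor r) is true.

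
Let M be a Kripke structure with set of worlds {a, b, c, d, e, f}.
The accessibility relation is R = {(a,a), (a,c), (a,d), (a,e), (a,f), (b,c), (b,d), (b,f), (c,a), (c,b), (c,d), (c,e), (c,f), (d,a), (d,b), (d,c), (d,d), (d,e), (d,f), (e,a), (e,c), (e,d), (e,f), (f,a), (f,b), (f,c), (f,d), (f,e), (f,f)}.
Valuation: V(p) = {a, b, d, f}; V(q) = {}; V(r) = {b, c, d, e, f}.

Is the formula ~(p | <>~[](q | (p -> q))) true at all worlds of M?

Let φ = ~(p | <>~[](q | (p -> q))). Evaluate φ at each world:
  a (successors {a, c, d, e, f}): φ is false.
  b (successors {c, d, f}): φ is false.
  c (successors {a, b, d, e, f}): φ is false.
  d (successors {a, b, c, d, e, f}): φ is false.
  e (successors {a, c, d, f}): φ is false.
  f (successors {a, b, c, d, e, f}): φ is false.
Detail at a (counterexample):
  At a: p | <>~[](q | (p -> q)) is true, so ~(p | <>~[](q | (p -> q))) is false.
    At a: p is true, <>~[](q | (p -> q)) is true, so p | <>~[](q | (p -> q)) is true.
      At a: <>~[](q | (p -> q)) requires ~[](q | (p -> q)) at some successor in {a, c, d, e, f}.
        ~[](q | (p -> q)) holds at a, so <>~[](q | (p -> q)) is true at a.

No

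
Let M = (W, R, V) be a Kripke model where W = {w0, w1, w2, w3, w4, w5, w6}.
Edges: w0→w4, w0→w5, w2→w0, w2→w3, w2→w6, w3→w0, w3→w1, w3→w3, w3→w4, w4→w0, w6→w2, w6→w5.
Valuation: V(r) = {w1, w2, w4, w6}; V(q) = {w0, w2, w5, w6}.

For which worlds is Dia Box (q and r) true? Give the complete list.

Recall that Box ψ holds at a world iff ψ holds at every accessible world, and Dia ψ holds iff ψ holds at some accessible world.
Let φ = Dia Box (q and r). Evaluate φ at each world:
  w0 (successors {w4, w5}): φ is true.
  w1 (successors ∅): φ is false.
  w2 (successors {w0, w3, w6}): φ is false.
  w3 (successors {w0, w1, w3, w4}): φ is true.
  w4 (successors {w0}): φ is false.
  w5 (successors ∅): φ is false.
  w6 (successors {w2, w5}): φ is true.
For instance, at w2:
  At w2: Dia Box (q and r) requires Box (q and r) at some successor in {w0, w3, w6}.
    At w0: Box (q and r) is false.
    At w3: Box (q and r) is false.
    At w6: Box (q and r) is false.
  So Dia Box (q and r) is false at w2.
Satisfying worlds: {w0, w3, w6}

w0, w3, w6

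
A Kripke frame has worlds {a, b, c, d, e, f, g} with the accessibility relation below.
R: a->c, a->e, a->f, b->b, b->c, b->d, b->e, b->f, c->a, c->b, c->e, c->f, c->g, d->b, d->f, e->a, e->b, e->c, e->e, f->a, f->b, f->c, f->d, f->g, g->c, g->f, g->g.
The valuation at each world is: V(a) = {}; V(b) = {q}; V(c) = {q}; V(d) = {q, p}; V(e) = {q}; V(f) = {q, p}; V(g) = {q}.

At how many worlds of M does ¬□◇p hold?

4

Recall that □ψ holds at a world iff ψ holds at every accessible world, and ◇ψ holds iff ψ holds at some accessible world.
Let φ = ¬□◇p. Evaluate φ at each world:
  a (successors {c, e, f}): φ is true.
  b (successors {b, c, d, e, f}): φ is true.
  c (successors {a, b, e, f, g}): φ is true.
  d (successors {b, f}): φ is false.
  e (successors {a, b, c, e}): φ is true.
  f (successors {a, b, c, d, g}): φ is false.
  g (successors {c, f, g}): φ is false.
For instance, at g:
  At g: □◇p is true, so ¬□◇p is false.
    At g: □◇p requires ◇p at every successor {c, f, g}.
      At c: ◇p is true.
      At f: ◇p is true.
      At g: ◇p is true.
    So □◇p is true at g.
Satisfying worlds: {a, b, c, e}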